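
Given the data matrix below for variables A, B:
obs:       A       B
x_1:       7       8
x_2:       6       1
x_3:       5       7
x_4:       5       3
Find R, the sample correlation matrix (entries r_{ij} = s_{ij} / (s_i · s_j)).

Step 1 — column means:
  mean(A) = (7 + 6 + 5 + 5) / 4 = 23/4 = 5.75
  mean(B) = (8 + 1 + 7 + 3) / 4 = 19/4 = 4.75

Step 2 — sample variances and covariances s[i,j] = (1/(n-1)) · Σ_k (x_{k,i} - mean_i) · (x_{k,j} - mean_j), with n-1 = 3:
  s[A,A] = ((1.25)·(1.25) + (0.25)·(0.25) + (-0.75)·(-0.75) + (-0.75)·(-0.75)) / 3 = 2.75/3 = 0.9167
  s[A,B] = ((1.25)·(3.25) + (0.25)·(-3.75) + (-0.75)·(2.25) + (-0.75)·(-1.75)) / 3 = 2.75/3 = 0.9167
  s[B,B] = ((3.25)·(3.25) + (-3.75)·(-3.75) + (2.25)·(2.25) + (-1.75)·(-1.75)) / 3 = 32.75/3 = 10.9167
  Sample standard deviations s_i = √(s[i,i]):
  s(A) = √(0.9167) = 0.9574
  s(B) = √(10.9167) = 3.304

Step 3 — r_{ij} = s_{ij} / (s_i · s_j):
  r[A,A] = 1 (diagonal).
  r[A,B] = 0.9167 / (0.9574 · 3.304) = 0.9167 / 3.1634 = 0.2898
  r[B,B] = 1 (diagonal).

R is symmetric with unit diagonal. Assembling:

R = [[1, 0.2898],
 [0.2898, 1]]


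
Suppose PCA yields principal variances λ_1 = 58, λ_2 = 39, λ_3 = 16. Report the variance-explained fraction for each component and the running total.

Step 1 — total variance = trace(Sigma) = Σ λ_i = 58 + 39 + 16 = 113.

Step 2 — fraction explained by component i = λ_i / Σ λ:
  PC1: 58/113 = 0.5133
  PC2: 39/113 = 0.3451
  PC3: 16/113 = 0.1416

Step 3 — cumulative fraction after k components = (λ_1 + ... + λ_k) / Σ λ:
  k = 1: 58/113 = 0.5133
  k = 2: (58 + 39)/113 = 97/113 = 0.8584
  k = 3: (58 + 39 + 16)/113 = 113/113 = 1

Summary (fraction, with percent):

explained: PC1 0.5133 (51.33%), PC2 0.3451 (34.51%), PC3 0.1416 (14.16%);  cumulative: 0.5133, 0.8584, 1


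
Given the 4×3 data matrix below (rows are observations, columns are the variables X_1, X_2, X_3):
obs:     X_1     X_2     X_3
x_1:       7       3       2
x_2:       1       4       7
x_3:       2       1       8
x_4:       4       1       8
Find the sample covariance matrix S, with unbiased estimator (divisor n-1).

Step 1 — column means:
  mean(X_1) = (7 + 1 + 2 + 4) / 4 = 14/4 = 3.5
  mean(X_2) = (3 + 4 + 1 + 1) / 4 = 9/4 = 2.25
  mean(X_3) = (2 + 7 + 8 + 8) / 4 = 25/4 = 6.25

Step 2 — sample covariance S[i,j] = (1/(n-1)) · Σ_k (x_{k,i} - mean_i) · (x_{k,j} - mean_j), with n-1 = 3.
  S[X_1,X_1] = ((3.5)·(3.5) + (-2.5)·(-2.5) + (-1.5)·(-1.5) + (0.5)·(0.5)) / 3 = 21/3 = 7
  S[X_1,X_2] = ((3.5)·(0.75) + (-2.5)·(1.75) + (-1.5)·(-1.25) + (0.5)·(-1.25)) / 3 = -0.5/3 = -0.1667
  S[X_1,X_3] = ((3.5)·(-4.25) + (-2.5)·(0.75) + (-1.5)·(1.75) + (0.5)·(1.75)) / 3 = -18.5/3 = -6.1667
  S[X_2,X_2] = ((0.75)·(0.75) + (1.75)·(1.75) + (-1.25)·(-1.25) + (-1.25)·(-1.25)) / 3 = 6.75/3 = 2.25
  S[X_2,X_3] = ((0.75)·(-4.25) + (1.75)·(0.75) + (-1.25)·(1.75) + (-1.25)·(1.75)) / 3 = -6.25/3 = -2.0833
  S[X_3,X_3] = ((-4.25)·(-4.25) + (0.75)·(0.75) + (1.75)·(1.75) + (1.75)·(1.75)) / 3 = 24.75/3 = 8.25

S is symmetric (S[j,i] = S[i,j]). Assembling:

S = [[7, -0.1667, -6.1667],
 [-0.1667, 2.25, -2.0833],
 [-6.1667, -2.0833, 8.25]]


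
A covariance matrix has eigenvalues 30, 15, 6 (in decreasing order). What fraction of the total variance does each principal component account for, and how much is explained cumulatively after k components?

Step 1 — total variance = trace(Sigma) = Σ λ_i = 30 + 15 + 6 = 51.

Step 2 — fraction explained by component i = λ_i / Σ λ:
  PC1: 30/51 = 0.5882
  PC2: 15/51 = 0.2941
  PC3: 6/51 = 0.1176

Step 3 — cumulative fraction after k components = (λ_1 + ... + λ_k) / Σ λ:
  k = 1: 30/51 = 0.5882
  k = 2: (30 + 15)/51 = 45/51 = 0.8824
  k = 3: (30 + 15 + 6)/51 = 51/51 = 1

Summary (fraction, with percent):

explained: PC1 0.5882 (58.82%), PC2 0.2941 (29.41%), PC3 0.1176 (11.76%);  cumulative: 0.5882, 0.8824, 1


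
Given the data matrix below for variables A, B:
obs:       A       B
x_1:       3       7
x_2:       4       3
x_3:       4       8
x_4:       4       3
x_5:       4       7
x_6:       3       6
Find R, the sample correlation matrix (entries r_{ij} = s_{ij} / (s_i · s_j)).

Step 1 — column means:
  mean(A) = (3 + 4 + 4 + 4 + 4 + 3) / 6 = 22/6 = 3.6667
  mean(B) = (7 + 3 + 8 + 3 + 7 + 6) / 6 = 34/6 = 5.6667

Step 2 — sample variances and covariances s[i,j] = (1/(n-1)) · Σ_k (x_{k,i} - mean_i) · (x_{k,j} - mean_j), with n-1 = 5:
  s[A,A] = ((-0.6667)·(-0.6667) + (0.3333)·(0.3333) + (0.3333)·(0.3333) + (0.3333)·(0.3333) + (0.3333)·(0.3333) + (-0.6667)·(-0.6667)) / 5 = 1.3333/5 = 0.2667
  s[A,B] = ((-0.6667)·(1.3333) + (0.3333)·(-2.6667) + (0.3333)·(2.3333) + (0.3333)·(-2.6667) + (0.3333)·(1.3333) + (-0.6667)·(0.3333)) / 5 = -1.6667/5 = -0.3333
  s[B,B] = ((1.3333)·(1.3333) + (-2.6667)·(-2.6667) + (2.3333)·(2.3333) + (-2.6667)·(-2.6667) + (1.3333)·(1.3333) + (0.3333)·(0.3333)) / 5 = 23.3333/5 = 4.6667
  Sample standard deviations s_i = √(s[i,i]):
  s(A) = √(0.2667) = 0.5164
  s(B) = √(4.6667) = 2.1602

Step 3 — r_{ij} = s_{ij} / (s_i · s_j):
  r[A,A] = 1 (diagonal).
  r[A,B] = -0.3333 / (0.5164 · 2.1602) = -0.3333 / 1.1155 = -0.2988
  r[B,B] = 1 (diagonal).

R is symmetric with unit diagonal. Assembling:

R = [[1, -0.2988],
 [-0.2988, 1]]


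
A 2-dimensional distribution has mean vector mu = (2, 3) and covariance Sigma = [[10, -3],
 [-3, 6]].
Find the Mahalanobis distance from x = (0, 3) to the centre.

Step 1 — centre the observation: (x - mu) = (-2, 0).

Step 2 — invert Sigma. det(Sigma) = 10·6 - (-3)² = 51.
  Sigma^{-1} = (1/det) · [[d, -b], [-b, a]] = [[0.1176, 0.0588],
 [0.0588, 0.1961]].

Step 3 — form the quadratic (x - mu)^T · Sigma^{-1} · (x - mu):
  Sigma^{-1} · (x - mu) = (-0.2353, -0.1176).
  (x - mu)^T · [Sigma^{-1} · (x - mu)] = (-2)·(-0.2353) + (0)·(-0.1176) = 0.4706.

Step 4 — take square root: d = √(0.4706) ≈ 0.686.

d(x, mu) = √(0.4706) ≈ 0.686


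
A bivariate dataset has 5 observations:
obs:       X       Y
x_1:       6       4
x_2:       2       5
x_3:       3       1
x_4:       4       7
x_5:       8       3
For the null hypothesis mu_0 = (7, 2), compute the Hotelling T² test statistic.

Step 1 — sample mean vector:
  mean(X) = (6 + 2 + 3 + 4 + 8) / 5 = 23/5 = 4.6
  mean(Y) = (4 + 5 + 1 + 7 + 3) / 5 = 20/5 = 4
  x̄ = (4.6, 4),  deviation x̄ - mu_0 = (4.6, 4) - (7, 2) = (-2.4, 2).

Step 2 — sample covariance matrix, S[i,j] = (1/(n-1)) · Σ_k (x_{k,i} - mean_i) · (x_{k,j} - mean_j), divisor n-1 = 4:
  S[X,X] = ((1.4)·(1.4) + (-2.6)·(-2.6) + (-1.6)·(-1.6) + (-0.6)·(-0.6) + (3.4)·(3.4)) / 4 = 23.2/4 = 5.8
  S[X,Y] = ((1.4)·(0) + (-2.6)·(1) + (-1.6)·(-3) + (-0.6)·(3) + (3.4)·(-1)) / 4 = -3/4 = -0.75
  S[Y,Y] = ((0)·(0) + (1)·(1) + (-3)·(-3) + (3)·(3) + (-1)·(-1)) / 4 = 20/4 = 5
  S = [[5.8, -0.75],
 [-0.75, 5]].

Step 3 — invert S. det(S) = 5.8·5 - (-0.75)² = 28.4375.
  S^{-1} = (1/det) · [[d, -b], [-b, a]] = [[0.1758, 0.0264],
 [0.0264, 0.204]].

Step 4 — quadratic form (x̄ - mu_0)^T · S^{-1} · (x̄ - mu_0):
  S^{-1} · (x̄ - mu_0) = (-0.3692, 0.3446),
  (x̄ - mu_0)^T · [...] = (-2.4)·(-0.3692) + (2)·(0.3446) = 1.5754.

Step 5 — scale by n: T² = 5 · 1.5754 = 7.8769.

T² ≈ 7.8769


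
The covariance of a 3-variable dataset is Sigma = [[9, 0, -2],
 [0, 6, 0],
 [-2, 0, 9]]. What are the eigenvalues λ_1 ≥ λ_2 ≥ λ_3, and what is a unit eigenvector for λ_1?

Step 1 — characteristic polynomial p(λ) = det(λI - Sigma) = λ³ - tr·λ² + c_1·λ - det, where tr = trace, c_1 = sum of the principal 2×2 minors, det = det(Sigma):
  tr = 9 + 6 + 9 = 24,
  c_1 = (9·6 - (0)²) + (9·9 - (-2)²) + (6·9 - (0)²) = 54 + 77 + 54 = 185,
  det = 9·(6·9 - (0)²) - (0)·((0)·9 - (0)·(-2)) + (-2)·((0)·(0) - 6·(-2)) = 9·(54) - (0)·(0) + (-2)·(12) = 462.
  So p(λ) = λ³ - 24λ² + 185λ - 462.
Step 2 — look for an integer root (rational root theorem: any rational root is an integer divisor of 462). Testing λ = 6:
  p(6) = 216 - 864 + 1110 - 462 = 0  ✓
  Dividing out (λ - 6): p(λ) = (λ - 6)(λ² - 18λ + 77).
Step 3 — remaining eigenvalues from the quadratic λ² - 18λ + 77 = 0:
  Δ = 18² - 4·77 = 324 - 308 = 16,  λ = (18 ± √16)/2 = (18 ± 4)/2 = 11 or 7.
  Sorted: λ_1 = 11,  λ_2 = 7,  λ_3 = 6  (check: sum = 24 = tr ✓).

Step 4 — unit eigenvector for λ_1 = 11: v spans the null space of (Sigma - λ_1 I), whose rows are
  r_1 = (-2, 0, -2),  r_2 = (0, -5, 0),  r_3 = (-2, 0, -2).
  v is orthogonal to every row, so take v ∝ r_1 × r_2 = ((0)·(0) - (-2)·(-5), (-2)·(0) - (-2)·(0), (-2)·(-5) - (0)·(0)) = (-10, 0, 10).
  Rescale (divide by 10; multiply by -1 so the first nonzero entry is positive): u = (1, 0, -1).
  ||u|| = √((1)² + (0)² + (-1)²) = √(2) ≈ 1.4142,  v_1 = u/||u|| ≈ (0.7071, 0, -0.7071) (||v_1|| = 1).

λ_1 = 11,  λ_2 = 7,  λ_3 = 6;  v_1 ≈ (0.7071, 0, -0.7071)


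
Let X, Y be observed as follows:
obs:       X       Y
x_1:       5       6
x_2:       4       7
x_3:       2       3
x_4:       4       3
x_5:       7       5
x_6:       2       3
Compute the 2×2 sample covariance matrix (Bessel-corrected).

Step 1 — column means:
  mean(X) = (5 + 4 + 2 + 4 + 7 + 2) / 6 = 24/6 = 4
  mean(Y) = (6 + 7 + 3 + 3 + 5 + 3) / 6 = 27/6 = 4.5

Step 2 — sample covariance S[i,j] = (1/(n-1)) · Σ_k (x_{k,i} - mean_i) · (x_{k,j} - mean_j), with n-1 = 5.
  S[X,X] = ((1)·(1) + (0)·(0) + (-2)·(-2) + (0)·(0) + (3)·(3) + (-2)·(-2)) / 5 = 18/5 = 3.6
  S[X,Y] = ((1)·(1.5) + (0)·(2.5) + (-2)·(-1.5) + (0)·(-1.5) + (3)·(0.5) + (-2)·(-1.5)) / 5 = 9/5 = 1.8
  S[Y,Y] = ((1.5)·(1.5) + (2.5)·(2.5) + (-1.5)·(-1.5) + (-1.5)·(-1.5) + (0.5)·(0.5) + (-1.5)·(-1.5)) / 5 = 15.5/5 = 3.1

S is symmetric (S[j,i] = S[i,j]). Assembling:

S = [[3.6, 1.8],
 [1.8, 3.1]]


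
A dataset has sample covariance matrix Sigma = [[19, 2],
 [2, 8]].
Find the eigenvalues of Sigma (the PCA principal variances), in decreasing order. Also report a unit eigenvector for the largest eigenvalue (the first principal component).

Step 1 — characteristic polynomial of 2×2 Sigma:
  det(Sigma - λI) = λ² - trace · λ + det = 0.
  trace = 19 + 8 = 27, det = 19·8 - (2)² = 148.
Step 2 — discriminant:
  Δ = trace² - 4·det = 729 - 592 = 137.
Step 3 — eigenvalues:
  λ = (trace ± √Δ)/2 = (27 ± 11.7047)/2,
  λ_1 = 19.3523,  λ_2 = 7.6477.

Step 4 — unit eigenvector for λ_1: solve (Sigma - λ_1 I)v = 0. First row:
  (19 - 19.3523)·v_x + (2)·v_y = 0, i.e. (-0.3523)·v_x + (2)·v_y = 0,
  so v ∝ (b, λ_1 - a) = (2, 0.3523) = u.
  ||u|| = √((2)² + (0.3523)²) = √(4.1242) ≈ 2.0308,
  v_1 = u/||u|| ≈ (0.9848, 0.1735) (||v_1|| = 1).

λ_1 = 19.3523,  λ_2 = 7.6477;  v_1 ≈ (0.9848, 0.1735)


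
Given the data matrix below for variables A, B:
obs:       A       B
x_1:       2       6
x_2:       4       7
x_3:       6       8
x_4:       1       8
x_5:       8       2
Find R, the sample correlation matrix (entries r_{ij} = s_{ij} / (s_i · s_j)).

Step 1 — column means:
  mean(A) = (2 + 4 + 6 + 1 + 8) / 5 = 21/5 = 4.2
  mean(B) = (6 + 7 + 8 + 8 + 2) / 5 = 31/5 = 6.2

Step 2 — sample variances and covariances s[i,j] = (1/(n-1)) · Σ_k (x_{k,i} - mean_i) · (x_{k,j} - mean_j), with n-1 = 4:
  s[A,A] = ((-2.2)·(-2.2) + (-0.2)·(-0.2) + (1.8)·(1.8) + (-3.2)·(-3.2) + (3.8)·(3.8)) / 4 = 32.8/4 = 8.2
  s[A,B] = ((-2.2)·(-0.2) + (-0.2)·(0.8) + (1.8)·(1.8) + (-3.2)·(1.8) + (3.8)·(-4.2)) / 4 = -18.2/4 = -4.55
  s[B,B] = ((-0.2)·(-0.2) + (0.8)·(0.8) + (1.8)·(1.8) + (1.8)·(1.8) + (-4.2)·(-4.2)) / 4 = 24.8/4 = 6.2
  Sample standard deviations s_i = √(s[i,i]):
  s(A) = √(8.2) = 2.8636
  s(B) = √(6.2) = 2.49

Step 3 — r_{ij} = s_{ij} / (s_i · s_j):
  r[A,A] = 1 (diagonal).
  r[A,B] = -4.55 / (2.8636 · 2.49) = -4.55 / 7.1302 = -0.6381
  r[B,B] = 1 (diagonal).

R is symmetric with unit diagonal. Assembling:

R = [[1, -0.6381],
 [-0.6381, 1]]


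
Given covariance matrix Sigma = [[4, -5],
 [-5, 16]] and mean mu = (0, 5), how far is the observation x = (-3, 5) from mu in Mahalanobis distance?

Step 1 — centre the observation: (x - mu) = (-3, 0).

Step 2 — invert Sigma. det(Sigma) = 4·16 - (-5)² = 39.
  Sigma^{-1} = (1/det) · [[d, -b], [-b, a]] = [[0.4103, 0.1282],
 [0.1282, 0.1026]].

Step 3 — form the quadratic (x - mu)^T · Sigma^{-1} · (x - mu):
  Sigma^{-1} · (x - mu) = (-1.2308, -0.3846).
  (x - mu)^T · [Sigma^{-1} · (x - mu)] = (-3)·(-1.2308) + (0)·(-0.3846) = 3.6923.

Step 4 — take square root: d = √(3.6923) ≈ 1.9215.

d(x, mu) = √(3.6923) ≈ 1.9215


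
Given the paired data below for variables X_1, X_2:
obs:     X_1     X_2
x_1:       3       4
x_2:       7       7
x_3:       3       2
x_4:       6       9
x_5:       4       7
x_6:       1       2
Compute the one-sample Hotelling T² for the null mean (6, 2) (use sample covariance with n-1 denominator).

Step 1 — sample mean vector:
  mean(X_1) = (3 + 7 + 3 + 6 + 4 + 1) / 6 = 24/6 = 4
  mean(X_2) = (4 + 7 + 2 + 9 + 7 + 2) / 6 = 31/6 = 5.1667
  x̄ = (4, 5.1667),  deviation x̄ - mu_0 = (4, 5.1667) - (6, 2) = (-2, 3.1667).

Step 2 — sample covariance matrix, S[i,j] = (1/(n-1)) · Σ_k (x_{k,i} - mean_i) · (x_{k,j} - mean_j), divisor n-1 = 5:
  S[X_1,X_1] = ((-1)·(-1) + (3)·(3) + (-1)·(-1) + (2)·(2) + (0)·(0) + (-3)·(-3)) / 5 = 24/5 = 4.8
  S[X_1,X_2] = ((-1)·(-1.1667) + (3)·(1.8333) + (-1)·(-3.1667) + (2)·(3.8333) + (0)·(1.8333) + (-3)·(-3.1667)) / 5 = 27/5 = 5.4
  S[X_2,X_2] = ((-1.1667)·(-1.1667) + (1.8333)·(1.8333) + (-3.1667)·(-3.1667) + (3.8333)·(3.8333) + (1.8333)·(1.8333) + (-3.1667)·(-3.1667)) / 5 = 42.8333/5 = 8.5667
  S = [[4.8, 5.4],
 [5.4, 8.5667]].

Step 3 — invert S. det(S) = 4.8·8.5667 - (5.4)² = 11.96.
  S^{-1} = (1/det) · [[d, -b], [-b, a]] = [[0.7163, -0.4515],
 [-0.4515, 0.4013]].

Step 4 — quadratic form (x̄ - mu_0)^T · S^{-1} · (x̄ - mu_0):
  S^{-1} · (x̄ - mu_0) = (-2.8623, 2.1739),
  (x̄ - mu_0)^T · [...] = (-2)·(-2.8623) + (3.1667)·(2.1739) = 12.6087.

Step 5 — scale by n: T² = 6 · 12.6087 = 75.6522.

T² ≈ 75.6522


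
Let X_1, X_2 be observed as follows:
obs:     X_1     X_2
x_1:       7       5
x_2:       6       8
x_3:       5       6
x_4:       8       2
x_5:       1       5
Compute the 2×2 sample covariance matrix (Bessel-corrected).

Step 1 — column means:
  mean(X_1) = (7 + 6 + 5 + 8 + 1) / 5 = 27/5 = 5.4
  mean(X_2) = (5 + 8 + 6 + 2 + 5) / 5 = 26/5 = 5.2

Step 2 — sample covariance S[i,j] = (1/(n-1)) · Σ_k (x_{k,i} - mean_i) · (x_{k,j} - mean_j), with n-1 = 4.
  S[X_1,X_1] = ((1.6)·(1.6) + (0.6)·(0.6) + (-0.4)·(-0.4) + (2.6)·(2.6) + (-4.4)·(-4.4)) / 4 = 29.2/4 = 7.3
  S[X_1,X_2] = ((1.6)·(-0.2) + (0.6)·(2.8) + (-0.4)·(0.8) + (2.6)·(-3.2) + (-4.4)·(-0.2)) / 4 = -6.4/4 = -1.6
  S[X_2,X_2] = ((-0.2)·(-0.2) + (2.8)·(2.8) + (0.8)·(0.8) + (-3.2)·(-3.2) + (-0.2)·(-0.2)) / 4 = 18.8/4 = 4.7

S is symmetric (S[j,i] = S[i,j]). Assembling:

S = [[7.3, -1.6],
 [-1.6, 4.7]]


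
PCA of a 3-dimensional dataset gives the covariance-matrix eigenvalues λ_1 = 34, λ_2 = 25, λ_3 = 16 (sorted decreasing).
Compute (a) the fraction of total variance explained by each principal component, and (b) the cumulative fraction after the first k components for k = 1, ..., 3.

Step 1 — total variance = trace(Sigma) = Σ λ_i = 34 + 25 + 16 = 75.

Step 2 — fraction explained by component i = λ_i / Σ λ:
  PC1: 34/75 = 0.4533
  PC2: 25/75 = 0.3333
  PC3: 16/75 = 0.2133

Step 3 — cumulative fraction after k components = (λ_1 + ... + λ_k) / Σ λ:
  k = 1: 34/75 = 0.4533
  k = 2: (34 + 25)/75 = 59/75 = 0.7867
  k = 3: (34 + 25 + 16)/75 = 75/75 = 1

Summary (fraction, with percent):

explained: PC1 0.4533 (45.33%), PC2 0.3333 (33.33%), PC3 0.2133 (21.33%);  cumulative: 0.4533, 0.7867, 1


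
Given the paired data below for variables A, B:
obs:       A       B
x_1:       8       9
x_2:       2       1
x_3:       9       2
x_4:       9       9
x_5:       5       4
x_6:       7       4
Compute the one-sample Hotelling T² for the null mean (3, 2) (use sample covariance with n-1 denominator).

Step 1 — sample mean vector:
  mean(A) = (8 + 2 + 9 + 9 + 5 + 7) / 6 = 40/6 = 6.6667
  mean(B) = (9 + 1 + 2 + 9 + 4 + 4) / 6 = 29/6 = 4.8333
  x̄ = (6.6667, 4.8333),  deviation x̄ - mu_0 = (6.6667, 4.8333) - (3, 2) = (3.6667, 2.8333).

Step 2 — sample covariance matrix, S[i,j] = (1/(n-1)) · Σ_k (x_{k,i} - mean_i) · (x_{k,j} - mean_j), divisor n-1 = 5:
  S[A,A] = ((1.3333)·(1.3333) + (-4.6667)·(-4.6667) + (2.3333)·(2.3333) + (2.3333)·(2.3333) + (-1.6667)·(-1.6667) + (0.3333)·(0.3333)) / 5 = 37.3333/5 = 7.4667
  S[A,B] = ((1.3333)·(4.1667) + (-4.6667)·(-3.8333) + (2.3333)·(-2.8333) + (2.3333)·(4.1667) + (-1.6667)·(-0.8333) + (0.3333)·(-0.8333)) / 5 = 27.6667/5 = 5.5333
  S[B,B] = ((4.1667)·(4.1667) + (-3.8333)·(-3.8333) + (-2.8333)·(-2.8333) + (4.1667)·(4.1667) + (-0.8333)·(-0.8333) + (-0.8333)·(-0.8333)) / 5 = 58.8333/5 = 11.7667
  S = [[7.4667, 5.5333],
 [5.5333, 11.7667]].

Step 3 — invert S. det(S) = 7.4667·11.7667 - (5.5333)² = 57.24.
  S^{-1} = (1/det) · [[d, -b], [-b, a]] = [[0.2056, -0.0967],
 [-0.0967, 0.1304]].

Step 4 — quadratic form (x̄ - mu_0)^T · S^{-1} · (x̄ - mu_0):
  S^{-1} · (x̄ - mu_0) = (0.4799, 0.0151),
  (x̄ - mu_0)^T · [...] = (3.6667)·(0.4799) + (2.8333)·(0.0151) = 1.8024.

Step 5 — scale by n: T² = 6 · 1.8024 = 10.8141.

T² ≈ 10.8141


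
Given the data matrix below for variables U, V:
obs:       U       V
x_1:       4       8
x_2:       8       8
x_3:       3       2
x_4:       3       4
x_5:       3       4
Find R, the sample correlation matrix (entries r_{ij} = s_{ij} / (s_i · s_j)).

Step 1 — column means:
  mean(U) = (4 + 8 + 3 + 3 + 3) / 5 = 21/5 = 4.2
  mean(V) = (8 + 8 + 2 + 4 + 4) / 5 = 26/5 = 5.2

Step 2 — sample variances and covariances s[i,j] = (1/(n-1)) · Σ_k (x_{k,i} - mean_i) · (x_{k,j} - mean_j), with n-1 = 4:
  s[U,U] = ((-0.2)·(-0.2) + (3.8)·(3.8) + (-1.2)·(-1.2) + (-1.2)·(-1.2) + (-1.2)·(-1.2)) / 4 = 18.8/4 = 4.7
  s[U,V] = ((-0.2)·(2.8) + (3.8)·(2.8) + (-1.2)·(-3.2) + (-1.2)·(-1.2) + (-1.2)·(-1.2)) / 4 = 16.8/4 = 4.2
  s[V,V] = ((2.8)·(2.8) + (2.8)·(2.8) + (-3.2)·(-3.2) + (-1.2)·(-1.2) + (-1.2)·(-1.2)) / 4 = 28.8/4 = 7.2
  Sample standard deviations s_i = √(s[i,i]):
  s(U) = √(4.7) = 2.1679
  s(V) = √(7.2) = 2.6833

Step 3 — r_{ij} = s_{ij} / (s_i · s_j):
  r[U,U] = 1 (diagonal).
  r[U,V] = 4.2 / (2.1679 · 2.6833) = 4.2 / 5.8172 = 0.722
  r[V,V] = 1 (diagonal).

R is symmetric with unit diagonal. Assembling:

R = [[1, 0.722],
 [0.722, 1]]


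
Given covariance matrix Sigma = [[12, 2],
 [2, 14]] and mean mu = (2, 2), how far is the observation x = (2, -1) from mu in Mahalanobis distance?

Step 1 — centre the observation: (x - mu) = (0, -3).

Step 2 — invert Sigma. det(Sigma) = 12·14 - (2)² = 164.
  Sigma^{-1} = (1/det) · [[d, -b], [-b, a]] = [[0.0854, -0.0122],
 [-0.0122, 0.0732]].

Step 3 — form the quadratic (x - mu)^T · Sigma^{-1} · (x - mu):
  Sigma^{-1} · (x - mu) = (0.0366, -0.2195).
  (x - mu)^T · [Sigma^{-1} · (x - mu)] = (0)·(0.0366) + (-3)·(-0.2195) = 0.6585.

Step 4 — take square root: d = √(0.6585) ≈ 0.8115.

d(x, mu) = √(0.6585) ≈ 0.8115


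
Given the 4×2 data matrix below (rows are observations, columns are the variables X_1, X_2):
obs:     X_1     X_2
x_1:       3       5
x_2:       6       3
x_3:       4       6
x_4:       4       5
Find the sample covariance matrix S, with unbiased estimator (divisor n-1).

Step 1 — column means:
  mean(X_1) = (3 + 6 + 4 + 4) / 4 = 17/4 = 4.25
  mean(X_2) = (5 + 3 + 6 + 5) / 4 = 19/4 = 4.75

Step 2 — sample covariance S[i,j] = (1/(n-1)) · Σ_k (x_{k,i} - mean_i) · (x_{k,j} - mean_j), with n-1 = 3.
  S[X_1,X_1] = ((-1.25)·(-1.25) + (1.75)·(1.75) + (-0.25)·(-0.25) + (-0.25)·(-0.25)) / 3 = 4.75/3 = 1.5833
  S[X_1,X_2] = ((-1.25)·(0.25) + (1.75)·(-1.75) + (-0.25)·(1.25) + (-0.25)·(0.25)) / 3 = -3.75/3 = -1.25
  S[X_2,X_2] = ((0.25)·(0.25) + (-1.75)·(-1.75) + (1.25)·(1.25) + (0.25)·(0.25)) / 3 = 4.75/3 = 1.5833

S is symmetric (S[j,i] = S[i,j]). Assembling:

S = [[1.5833, -1.25],
 [-1.25, 1.5833]]


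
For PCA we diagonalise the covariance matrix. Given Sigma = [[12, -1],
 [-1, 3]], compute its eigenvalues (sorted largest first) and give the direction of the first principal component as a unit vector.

Step 1 — characteristic polynomial of 2×2 Sigma:
  det(Sigma - λI) = λ² - trace · λ + det = 0.
  trace = 12 + 3 = 15, det = 12·3 - (-1)² = 35.
Step 2 — discriminant:
  Δ = trace² - 4·det = 225 - 140 = 85.
Step 3 — eigenvalues:
  λ = (trace ± √Δ)/2 = (15 ± 9.2195)/2,
  λ_1 = 12.1098,  λ_2 = 2.8902.

Step 4 — unit eigenvector for λ_1: solve (Sigma - λ_1 I)v = 0. First row:
  (12 - 12.1098)·v_x + (-1)·v_y = 0, i.e. (-0.1098)·v_x + (-1)·v_y = 0,
  so v ∝ (b, λ_1 - a) = (-1, 0.1098); multiply by -1 so the first entry is positive: u = (1, -0.1098).
  ||u|| = √((1)² + (-0.1098)²) = √(1.012) ≈ 1.006,
  v_1 = u/||u|| ≈ (0.994, -0.1091) (||v_1|| = 1).

λ_1 = 12.1098,  λ_2 = 2.8902;  v_1 ≈ (0.994, -0.1091)


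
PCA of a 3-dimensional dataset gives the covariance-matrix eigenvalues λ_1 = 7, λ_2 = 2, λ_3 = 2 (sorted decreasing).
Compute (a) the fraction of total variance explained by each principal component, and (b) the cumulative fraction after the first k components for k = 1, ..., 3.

Step 1 — total variance = trace(Sigma) = Σ λ_i = 7 + 2 + 2 = 11.

Step 2 — fraction explained by component i = λ_i / Σ λ:
  PC1: 7/11 = 0.6364
  PC2: 2/11 = 0.1818
  PC3: 2/11 = 0.1818

Step 3 — cumulative fraction after k components = (λ_1 + ... + λ_k) / Σ λ:
  k = 1: 7/11 = 0.6364
  k = 2: (7 + 2)/11 = 9/11 = 0.8182
  k = 3: (7 + 2 + 2)/11 = 11/11 = 1

Summary (fraction, with percent):

explained: PC1 0.6364 (63.64%), PC2 0.1818 (18.18%), PC3 0.1818 (18.18%);  cumulative: 0.6364, 0.8182, 1


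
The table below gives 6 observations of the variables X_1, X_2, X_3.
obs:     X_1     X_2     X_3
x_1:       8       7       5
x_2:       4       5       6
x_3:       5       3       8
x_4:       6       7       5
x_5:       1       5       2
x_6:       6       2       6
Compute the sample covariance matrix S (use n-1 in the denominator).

Step 1 — column means:
  mean(X_1) = (8 + 4 + 5 + 6 + 1 + 6) / 6 = 30/6 = 5
  mean(X_2) = (7 + 5 + 3 + 7 + 5 + 2) / 6 = 29/6 = 4.8333
  mean(X_3) = (5 + 6 + 8 + 5 + 2 + 6) / 6 = 32/6 = 5.3333

Step 2 — sample covariance S[i,j] = (1/(n-1)) · Σ_k (x_{k,i} - mean_i) · (x_{k,j} - mean_j), with n-1 = 5.
  S[X_1,X_1] = ((3)·(3) + (-1)·(-1) + (0)·(0) + (1)·(1) + (-4)·(-4) + (1)·(1)) / 5 = 28/5 = 5.6
  S[X_1,X_2] = ((3)·(2.1667) + (-1)·(0.1667) + (0)·(-1.8333) + (1)·(2.1667) + (-4)·(0.1667) + (1)·(-2.8333)) / 5 = 5/5 = 1
  S[X_1,X_3] = ((3)·(-0.3333) + (-1)·(0.6667) + (0)·(2.6667) + (1)·(-0.3333) + (-4)·(-3.3333) + (1)·(0.6667)) / 5 = 12/5 = 2.4
  S[X_2,X_2] = ((2.1667)·(2.1667) + (0.1667)·(0.1667) + (-1.8333)·(-1.8333) + (2.1667)·(2.1667) + (0.1667)·(0.1667) + (-2.8333)·(-2.8333)) / 5 = 20.8333/5 = 4.1667
  S[X_2,X_3] = ((2.1667)·(-0.3333) + (0.1667)·(0.6667) + (-1.8333)·(2.6667) + (2.1667)·(-0.3333) + (0.1667)·(-3.3333) + (-2.8333)·(0.6667)) / 5 = -8.6667/5 = -1.7333
  S[X_3,X_3] = ((-0.3333)·(-0.3333) + (0.6667)·(0.6667) + (2.6667)·(2.6667) + (-0.3333)·(-0.3333) + (-3.3333)·(-3.3333) + (0.6667)·(0.6667)) / 5 = 19.3333/5 = 3.8667

S is symmetric (S[j,i] = S[i,j]). Assembling:

S = [[5.6, 1, 2.4],
 [1, 4.1667, -1.7333],
 [2.4, -1.7333, 3.8667]]


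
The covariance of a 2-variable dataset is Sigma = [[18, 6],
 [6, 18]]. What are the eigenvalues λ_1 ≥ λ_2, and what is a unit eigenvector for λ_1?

Step 1 — characteristic polynomial of 2×2 Sigma:
  det(Sigma - λI) = λ² - trace · λ + det = 0.
  trace = 18 + 18 = 36, det = 18·18 - (6)² = 288.
Step 2 — discriminant:
  Δ = trace² - 4·det = 1296 - 1152 = 144.
Step 3 — eigenvalues:
  λ = (trace ± √Δ)/2 = (36 ± 12)/2,
  λ_1 = 24,  λ_2 = 12.

Step 4 — unit eigenvector for λ_1: solve (Sigma - λ_1 I)v = 0. First row:
  (18 - 24)·v_x + (6)·v_y = 0, i.e. (-6)·v_x + (6)·v_y = 0,
  so v ∝ (b, λ_1 - a) = (6, 6) = u.
  ||u|| = √((6)² + (6)²) = √(72) ≈ 8.4853,
  v_1 = u/||u|| ≈ (0.7071, 0.7071) (||v_1|| = 1).

λ_1 = 24,  λ_2 = 12;  v_1 ≈ (0.7071, 0.7071)


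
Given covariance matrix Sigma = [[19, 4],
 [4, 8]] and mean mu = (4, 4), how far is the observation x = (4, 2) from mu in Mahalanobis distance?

Step 1 — centre the observation: (x - mu) = (0, -2).

Step 2 — invert Sigma. det(Sigma) = 19·8 - (4)² = 136.
  Sigma^{-1} = (1/det) · [[d, -b], [-b, a]] = [[0.0588, -0.0294],
 [-0.0294, 0.1397]].

Step 3 — form the quadratic (x - mu)^T · Sigma^{-1} · (x - mu):
  Sigma^{-1} · (x - mu) = (0.0588, -0.2794).
  (x - mu)^T · [Sigma^{-1} · (x - mu)] = (0)·(0.0588) + (-2)·(-0.2794) = 0.5588.

Step 4 — take square root: d = √(0.5588) ≈ 0.7475.

d(x, mu) = √(0.5588) ≈ 0.7475


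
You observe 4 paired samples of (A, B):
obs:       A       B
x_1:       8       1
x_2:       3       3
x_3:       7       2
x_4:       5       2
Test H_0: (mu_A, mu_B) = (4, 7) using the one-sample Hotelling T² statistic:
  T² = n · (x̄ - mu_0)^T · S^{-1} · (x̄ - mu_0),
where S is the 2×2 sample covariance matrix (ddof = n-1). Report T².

Step 1 — sample mean vector:
  mean(A) = (8 + 3 + 7 + 5) / 4 = 23/4 = 5.75
  mean(B) = (1 + 3 + 2 + 2) / 4 = 8/4 = 2
  x̄ = (5.75, 2),  deviation x̄ - mu_0 = (5.75, 2) - (4, 7) = (1.75, -5).

Step 2 — sample covariance matrix, S[i,j] = (1/(n-1)) · Σ_k (x_{k,i} - mean_i) · (x_{k,j} - mean_j), divisor n-1 = 3:
  S[A,A] = ((2.25)·(2.25) + (-2.75)·(-2.75) + (1.25)·(1.25) + (-0.75)·(-0.75)) / 3 = 14.75/3 = 4.9167
  S[A,B] = ((2.25)·(-1) + (-2.75)·(1) + (1.25)·(0) + (-0.75)·(0)) / 3 = -5/3 = -1.6667
  S[B,B] = ((-1)·(-1) + (1)·(1) + (0)·(0) + (0)·(0)) / 3 = 2/3 = 0.6667
  S = [[4.9167, -1.6667],
 [-1.6667, 0.6667]].

Step 3 — invert S. det(S) = 4.9167·0.6667 - (-1.6667)² = 0.5.
  S^{-1} = (1/det) · [[d, -b], [-b, a]] = [[1.3333, 3.3333],
 [3.3333, 9.8333]].

Step 4 — quadratic form (x̄ - mu_0)^T · S^{-1} · (x̄ - mu_0):
  S^{-1} · (x̄ - mu_0) = (-14.3333, -43.3333),
  (x̄ - mu_0)^T · [...] = (1.75)·(-14.3333) + (-5)·(-43.3333) = 191.5833.

Step 5 — scale by n: T² = 4 · 191.5833 = 766.3333.

T² ≈ 766.3333


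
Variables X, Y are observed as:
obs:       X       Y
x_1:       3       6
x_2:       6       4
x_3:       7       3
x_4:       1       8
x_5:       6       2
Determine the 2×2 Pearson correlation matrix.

Step 1 — column means:
  mean(X) = (3 + 6 + 7 + 1 + 6) / 5 = 23/5 = 4.6
  mean(Y) = (6 + 4 + 3 + 8 + 2) / 5 = 23/5 = 4.6

Step 2 — sample variances and covariances s[i,j] = (1/(n-1)) · Σ_k (x_{k,i} - mean_i) · (x_{k,j} - mean_j), with n-1 = 4:
  s[X,X] = ((-1.6)·(-1.6) + (1.4)·(1.4) + (2.4)·(2.4) + (-3.6)·(-3.6) + (1.4)·(1.4)) / 4 = 25.2/4 = 6.3
  s[X,Y] = ((-1.6)·(1.4) + (1.4)·(-0.6) + (2.4)·(-1.6) + (-3.6)·(3.4) + (1.4)·(-2.6)) / 4 = -22.8/4 = -5.7
  s[Y,Y] = ((1.4)·(1.4) + (-0.6)·(-0.6) + (-1.6)·(-1.6) + (3.4)·(3.4) + (-2.6)·(-2.6)) / 4 = 23.2/4 = 5.8
  Sample standard deviations s_i = √(s[i,i]):
  s(X) = √(6.3) = 2.51
  s(Y) = √(5.8) = 2.4083

Step 3 — r_{ij} = s_{ij} / (s_i · s_j):
  r[X,X] = 1 (diagonal).
  r[X,Y] = -5.7 / (2.51 · 2.4083) = -5.7 / 6.0448 = -0.943
  r[Y,Y] = 1 (diagonal).

R is symmetric with unit diagonal. Assembling:

R = [[1, -0.943],
 [-0.943, 1]]


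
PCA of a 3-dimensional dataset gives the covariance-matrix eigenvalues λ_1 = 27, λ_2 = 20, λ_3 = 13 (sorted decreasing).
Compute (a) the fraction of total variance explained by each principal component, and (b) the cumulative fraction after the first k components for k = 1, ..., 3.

Step 1 — total variance = trace(Sigma) = Σ λ_i = 27 + 20 + 13 = 60.

Step 2 — fraction explained by component i = λ_i / Σ λ:
  PC1: 27/60 = 0.45
  PC2: 20/60 = 0.3333
  PC3: 13/60 = 0.2167

Step 3 — cumulative fraction after k components = (λ_1 + ... + λ_k) / Σ λ:
  k = 1: 27/60 = 0.45
  k = 2: (27 + 20)/60 = 47/60 = 0.7833
  k = 3: (27 + 20 + 13)/60 = 60/60 = 1

Summary (fraction, with percent):

explained: PC1 0.45 (45%), PC2 0.3333 (33.33%), PC3 0.2167 (21.67%);  cumulative: 0.45, 0.7833, 1


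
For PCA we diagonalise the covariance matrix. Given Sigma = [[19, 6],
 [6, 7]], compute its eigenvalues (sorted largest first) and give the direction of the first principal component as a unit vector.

Step 1 — characteristic polynomial of 2×2 Sigma:
  det(Sigma - λI) = λ² - trace · λ + det = 0.
  trace = 19 + 7 = 26, det = 19·7 - (6)² = 97.
Step 2 — discriminant:
  Δ = trace² - 4·det = 676 - 388 = 288.
Step 3 — eigenvalues:
  λ = (trace ± √Δ)/2 = (26 ± 16.9706)/2,
  λ_1 = 21.4853,  λ_2 = 4.5147.

Step 4 — unit eigenvector for λ_1: solve (Sigma - λ_1 I)v = 0. First row:
  (19 - 21.4853)·v_x + (6)·v_y = 0, i.e. (-2.4853)·v_x + (6)·v_y = 0,
  so v ∝ (b, λ_1 - a) = (6, 2.4853) = u.
  ||u|| = √((6)² + (2.4853)²) = √(42.1766) ≈ 6.4944,
  v_1 = u/||u|| ≈ (0.9239, 0.3827) (||v_1|| = 1).

λ_1 = 21.4853,  λ_2 = 4.5147;  v_1 ≈ (0.9239, 0.3827)


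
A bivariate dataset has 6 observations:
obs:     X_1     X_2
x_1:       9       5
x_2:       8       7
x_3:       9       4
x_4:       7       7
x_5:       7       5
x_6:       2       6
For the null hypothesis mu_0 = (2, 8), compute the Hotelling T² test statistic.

Step 1 — sample mean vector:
  mean(X_1) = (9 + 8 + 9 + 7 + 7 + 2) / 6 = 42/6 = 7
  mean(X_2) = (5 + 7 + 4 + 7 + 5 + 6) / 6 = 34/6 = 5.6667
  x̄ = (7, 5.6667),  deviation x̄ - mu_0 = (7, 5.6667) - (2, 8) = (5, -2.3333).

Step 2 — sample covariance matrix, S[i,j] = (1/(n-1)) · Σ_k (x_{k,i} - mean_i) · (x_{k,j} - mean_j), divisor n-1 = 5:
  S[X_1,X_1] = ((2)·(2) + (1)·(1) + (2)·(2) + (0)·(0) + (0)·(0) + (-5)·(-5)) / 5 = 34/5 = 6.8
  S[X_1,X_2] = ((2)·(-0.6667) + (1)·(1.3333) + (2)·(-1.6667) + (0)·(1.3333) + (0)·(-0.6667) + (-5)·(0.3333)) / 5 = -5/5 = -1
  S[X_2,X_2] = ((-0.6667)·(-0.6667) + (1.3333)·(1.3333) + (-1.6667)·(-1.6667) + (1.3333)·(1.3333) + (-0.6667)·(-0.6667) + (0.3333)·(0.3333)) / 5 = 7.3333/5 = 1.4667
  S = [[6.8, -1],
 [-1, 1.4667]].

Step 3 — invert S. det(S) = 6.8·1.4667 - (-1)² = 8.9733.
  S^{-1} = (1/det) · [[d, -b], [-b, a]] = [[0.1634, 0.1114],
 [0.1114, 0.7578]].

Step 4 — quadratic form (x̄ - mu_0)^T · S^{-1} · (x̄ - mu_0):
  S^{-1} · (x̄ - mu_0) = (0.5572, -1.211),
  (x̄ - mu_0)^T · [...] = (5)·(0.5572) + (-2.3333)·(-1.211) = 5.6117.

Step 5 — scale by n: T² = 6 · 5.6117 = 33.6701.

T² ≈ 33.6701


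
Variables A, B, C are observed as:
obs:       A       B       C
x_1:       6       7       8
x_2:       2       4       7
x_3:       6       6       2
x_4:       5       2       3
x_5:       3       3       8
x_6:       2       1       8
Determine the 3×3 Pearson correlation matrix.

Step 1 — column means:
  mean(A) = (6 + 2 + 6 + 5 + 3 + 2) / 6 = 24/6 = 4
  mean(B) = (7 + 4 + 6 + 2 + 3 + 1) / 6 = 23/6 = 3.8333
  mean(C) = (8 + 7 + 2 + 3 + 8 + 8) / 6 = 36/6 = 6

Step 2 — sample variances and covariances s[i,j] = (1/(n-1)) · Σ_k (x_{k,i} - mean_i) · (x_{k,j} - mean_j), with n-1 = 5:
  s[A,A] = ((2)·(2) + (-2)·(-2) + (2)·(2) + (1)·(1) + (-1)·(-1) + (-2)·(-2)) / 5 = 18/5 = 3.6
  s[A,B] = ((2)·(3.1667) + (-2)·(0.1667) + (2)·(2.1667) + (1)·(-1.8333) + (-1)·(-0.8333) + (-2)·(-2.8333)) / 5 = 15/5 = 3
  s[A,C] = ((2)·(2) + (-2)·(1) + (2)·(-4) + (1)·(-3) + (-1)·(2) + (-2)·(2)) / 5 = -15/5 = -3
  s[B,B] = ((3.1667)·(3.1667) + (0.1667)·(0.1667) + (2.1667)·(2.1667) + (-1.8333)·(-1.8333) + (-0.8333)·(-0.8333) + (-2.8333)·(-2.8333)) / 5 = 26.8333/5 = 5.3667
  s[B,C] = ((3.1667)·(2) + (0.1667)·(1) + (2.1667)·(-4) + (-1.8333)·(-3) + (-0.8333)·(2) + (-2.8333)·(2)) / 5 = -4/5 = -0.8
  s[C,C] = ((2)·(2) + (1)·(1) + (-4)·(-4) + (-3)·(-3) + (2)·(2) + (2)·(2)) / 5 = 38/5 = 7.6
  Sample standard deviations s_i = √(s[i,i]):
  s(A) = √(3.6) = 1.8974
  s(B) = √(5.3667) = 2.3166
  s(C) = √(7.6) = 2.7568

Step 3 — r_{ij} = s_{ij} / (s_i · s_j):
  r[A,A] = 1 (diagonal).
  r[A,B] = 3 / (1.8974 · 2.3166) = 3 / 4.3955 = 0.6825
  r[A,C] = -3 / (1.8974 · 2.7568) = -3 / 5.2307 = -0.5735
  r[B,B] = 1 (diagonal).
  r[B,C] = -0.8 / (2.3166 · 2.7568) = -0.8 / 6.3864 = -0.1253
  r[C,C] = 1 (diagonal).

R is symmetric with unit diagonal. Assembling:

R = [[1, 0.6825, -0.5735],
 [0.6825, 1, -0.1253],
 [-0.5735, -0.1253, 1]]


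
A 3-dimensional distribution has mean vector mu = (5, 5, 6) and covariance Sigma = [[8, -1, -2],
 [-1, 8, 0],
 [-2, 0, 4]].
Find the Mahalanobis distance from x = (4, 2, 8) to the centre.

Step 1 — centre the observation: (x - mu) = (-1, -3, 2).

Step 2 — invert Sigma (cofactor / det for 3×3, or solve directly):
  Sigma^{-1} = [[0.1455, 0.0182, 0.0727],
 [0.0182, 0.1273, 0.0091],
 [0.0727, 0.0091, 0.2864]].

Step 3 — form the quadratic (x - mu)^T · Sigma^{-1} · (x - mu):
  Sigma^{-1} · (x - mu) = (-0.0545, -0.3818, 0.4727).
  (x - mu)^T · [Sigma^{-1} · (x - mu)] = (-1)·(-0.0545) + (-3)·(-0.3818) + (2)·(0.4727) = 2.1455.

Step 4 — take square root: d = √(2.1455) ≈ 1.4647.

d(x, mu) = √(2.1455) ≈ 1.4647


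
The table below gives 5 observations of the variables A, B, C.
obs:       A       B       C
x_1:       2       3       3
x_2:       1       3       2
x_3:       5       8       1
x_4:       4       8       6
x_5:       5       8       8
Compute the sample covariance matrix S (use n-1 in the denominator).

Step 1 — column means:
  mean(A) = (2 + 1 + 5 + 4 + 5) / 5 = 17/5 = 3.4
  mean(B) = (3 + 3 + 8 + 8 + 8) / 5 = 30/5 = 6
  mean(C) = (3 + 2 + 1 + 6 + 8) / 5 = 20/5 = 4

Step 2 — sample covariance S[i,j] = (1/(n-1)) · Σ_k (x_{k,i} - mean_i) · (x_{k,j} - mean_j), with n-1 = 4.
  S[A,A] = ((-1.4)·(-1.4) + (-2.4)·(-2.4) + (1.6)·(1.6) + (0.6)·(0.6) + (1.6)·(1.6)) / 4 = 13.2/4 = 3.3
  S[A,B] = ((-1.4)·(-3) + (-2.4)·(-3) + (1.6)·(2) + (0.6)·(2) + (1.6)·(2)) / 4 = 19/4 = 4.75
  S[A,C] = ((-1.4)·(-1) + (-2.4)·(-2) + (1.6)·(-3) + (0.6)·(2) + (1.6)·(4)) / 4 = 9/4 = 2.25
  S[B,B] = ((-3)·(-3) + (-3)·(-3) + (2)·(2) + (2)·(2) + (2)·(2)) / 4 = 30/4 = 7.5
  S[B,C] = ((-3)·(-1) + (-3)·(-2) + (2)·(-3) + (2)·(2) + (2)·(4)) / 4 = 15/4 = 3.75
  S[C,C] = ((-1)·(-1) + (-2)·(-2) + (-3)·(-3) + (2)·(2) + (4)·(4)) / 4 = 34/4 = 8.5

S is symmetric (S[j,i] = S[i,j]). Assembling:

S = [[3.3, 4.75, 2.25],
 [4.75, 7.5, 3.75],
 [2.25, 3.75, 8.5]]


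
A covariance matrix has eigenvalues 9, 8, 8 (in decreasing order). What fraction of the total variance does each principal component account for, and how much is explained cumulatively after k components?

Step 1 — total variance = trace(Sigma) = Σ λ_i = 9 + 8 + 8 = 25.

Step 2 — fraction explained by component i = λ_i / Σ λ:
  PC1: 9/25 = 0.36
  PC2: 8/25 = 0.32
  PC3: 8/25 = 0.32

Step 3 — cumulative fraction after k components = (λ_1 + ... + λ_k) / Σ λ:
  k = 1: 9/25 = 0.36
  k = 2: (9 + 8)/25 = 17/25 = 0.68
  k = 3: (9 + 8 + 8)/25 = 25/25 = 1

Summary (fraction, with percent):

explained: PC1 0.36 (36%), PC2 0.32 (32%), PC3 0.32 (32%);  cumulative: 0.36, 0.68, 1


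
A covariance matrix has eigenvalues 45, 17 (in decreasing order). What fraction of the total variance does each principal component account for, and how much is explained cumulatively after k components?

Step 1 — total variance = trace(Sigma) = Σ λ_i = 45 + 17 = 62.

Step 2 — fraction explained by component i = λ_i / Σ λ:
  PC1: 45/62 = 0.7258
  PC2: 17/62 = 0.2742

Step 3 — cumulative fraction after k components = (λ_1 + ... + λ_k) / Σ λ:
  k = 1: 45/62 = 0.7258
  k = 2: (45 + 17)/62 = 62/62 = 1

Summary (fraction, with percent):

explained: PC1 0.7258 (72.58%), PC2 0.2742 (27.42%);  cumulative: 0.7258, 1


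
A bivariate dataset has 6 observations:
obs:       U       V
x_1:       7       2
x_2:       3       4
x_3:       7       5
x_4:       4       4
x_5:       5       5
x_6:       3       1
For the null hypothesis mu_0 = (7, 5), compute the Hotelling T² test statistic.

Step 1 — sample mean vector:
  mean(U) = (7 + 3 + 7 + 4 + 5 + 3) / 6 = 29/6 = 4.8333
  mean(V) = (2 + 4 + 5 + 4 + 5 + 1) / 6 = 21/6 = 3.5
  x̄ = (4.8333, 3.5),  deviation x̄ - mu_0 = (4.8333, 3.5) - (7, 5) = (-2.1667, -1.5).

Step 2 — sample covariance matrix, S[i,j] = (1/(n-1)) · Σ_k (x_{k,i} - mean_i) · (x_{k,j} - mean_j), divisor n-1 = 5:
  S[U,U] = ((2.1667)·(2.1667) + (-1.8333)·(-1.8333) + (2.1667)·(2.1667) + (-0.8333)·(-0.8333) + (0.1667)·(0.1667) + (-1.8333)·(-1.8333)) / 5 = 16.8333/5 = 3.3667
  S[U,V] = ((2.1667)·(-1.5) + (-1.8333)·(0.5) + (2.1667)·(1.5) + (-0.8333)·(0.5) + (0.1667)·(1.5) + (-1.8333)·(-2.5)) / 5 = 3.5/5 = 0.7
  S[V,V] = ((-1.5)·(-1.5) + (0.5)·(0.5) + (1.5)·(1.5) + (0.5)·(0.5) + (1.5)·(1.5) + (-2.5)·(-2.5)) / 5 = 13.5/5 = 2.7
  S = [[3.3667, 0.7],
 [0.7, 2.7]].

Step 3 — invert S. det(S) = 3.3667·2.7 - (0.7)² = 8.6.
  S^{-1} = (1/det) · [[d, -b], [-b, a]] = [[0.314, -0.0814],
 [-0.0814, 0.3915]].

Step 4 — quadratic form (x̄ - mu_0)^T · S^{-1} · (x̄ - mu_0):
  S^{-1} · (x̄ - mu_0) = (-0.5581, -0.4109),
  (x̄ - mu_0)^T · [...] = (-2.1667)·(-0.5581) + (-1.5)·(-0.4109) = 1.8256.

Step 5 — scale by n: T² = 6 · 1.8256 = 10.9535.

T² ≈ 10.9535


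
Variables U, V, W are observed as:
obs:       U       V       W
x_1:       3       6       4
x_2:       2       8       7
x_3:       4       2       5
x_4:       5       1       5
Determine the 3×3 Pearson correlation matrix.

Step 1 — column means:
  mean(U) = (3 + 2 + 4 + 5) / 4 = 14/4 = 3.5
  mean(V) = (6 + 8 + 2 + 1) / 4 = 17/4 = 4.25
  mean(W) = (4 + 7 + 5 + 5) / 4 = 21/4 = 5.25

Step 2 — sample variances and covariances s[i,j] = (1/(n-1)) · Σ_k (x_{k,i} - mean_i) · (x_{k,j} - mean_j), with n-1 = 3:
  s[U,U] = ((-0.5)·(-0.5) + (-1.5)·(-1.5) + (0.5)·(0.5) + (1.5)·(1.5)) / 3 = 5/3 = 1.6667
  s[U,V] = ((-0.5)·(1.75) + (-1.5)·(3.75) + (0.5)·(-2.25) + (1.5)·(-3.25)) / 3 = -12.5/3 = -4.1667
  s[U,W] = ((-0.5)·(-1.25) + (-1.5)·(1.75) + (0.5)·(-0.25) + (1.5)·(-0.25)) / 3 = -2.5/3 = -0.8333
  s[V,V] = ((1.75)·(1.75) + (3.75)·(3.75) + (-2.25)·(-2.25) + (-3.25)·(-3.25)) / 3 = 32.75/3 = 10.9167
  s[V,W] = ((1.75)·(-1.25) + (3.75)·(1.75) + (-2.25)·(-0.25) + (-3.25)·(-0.25)) / 3 = 5.75/3 = 1.9167
  s[W,W] = ((-1.25)·(-1.25) + (1.75)·(1.75) + (-0.25)·(-0.25) + (-0.25)·(-0.25)) / 3 = 4.75/3 = 1.5833
  Sample standard deviations s_i = √(s[i,i]):
  s(U) = √(1.6667) = 1.291
  s(V) = √(10.9167) = 3.304
  s(W) = √(1.5833) = 1.2583

Step 3 — r_{ij} = s_{ij} / (s_i · s_j):
  r[U,U] = 1 (diagonal).
  r[U,V] = -4.1667 / (1.291 · 3.304) = -4.1667 / 4.2655 = -0.9768
  r[U,W] = -0.8333 / (1.291 · 1.2583) = -0.8333 / 1.6245 = -0.513
  r[V,V] = 1 (diagonal).
  r[V,W] = 1.9167 / (3.304 · 1.2583) = 1.9167 / 4.1575 = 0.461
  r[W,W] = 1 (diagonal).

R is symmetric with unit diagonal. Assembling:

R = [[1, -0.9768, -0.513],
 [-0.9768, 1, 0.461],
 [-0.513, 0.461, 1]]


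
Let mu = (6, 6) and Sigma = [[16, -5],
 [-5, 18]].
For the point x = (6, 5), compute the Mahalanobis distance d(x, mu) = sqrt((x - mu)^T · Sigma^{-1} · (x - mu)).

Step 1 — centre the observation: (x - mu) = (0, -1).

Step 2 — invert Sigma. det(Sigma) = 16·18 - (-5)² = 263.
  Sigma^{-1} = (1/det) · [[d, -b], [-b, a]] = [[0.0684, 0.019],
 [0.019, 0.0608]].

Step 3 — form the quadratic (x - mu)^T · Sigma^{-1} · (x - mu):
  Sigma^{-1} · (x - mu) = (-0.019, -0.0608).
  (x - mu)^T · [Sigma^{-1} · (x - mu)] = (0)·(-0.019) + (-1)·(-0.0608) = 0.0608.

Step 4 — take square root: d = √(0.0608) ≈ 0.2467.

d(x, mu) = √(0.0608) ≈ 0.2467


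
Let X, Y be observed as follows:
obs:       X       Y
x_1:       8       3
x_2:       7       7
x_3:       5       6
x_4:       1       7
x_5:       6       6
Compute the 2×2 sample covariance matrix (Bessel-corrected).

Step 1 — column means:
  mean(X) = (8 + 7 + 5 + 1 + 6) / 5 = 27/5 = 5.4
  mean(Y) = (3 + 7 + 6 + 7 + 6) / 5 = 29/5 = 5.8

Step 2 — sample covariance S[i,j] = (1/(n-1)) · Σ_k (x_{k,i} - mean_i) · (x_{k,j} - mean_j), with n-1 = 4.
  S[X,X] = ((2.6)·(2.6) + (1.6)·(1.6) + (-0.4)·(-0.4) + (-4.4)·(-4.4) + (0.6)·(0.6)) / 4 = 29.2/4 = 7.3
  S[X,Y] = ((2.6)·(-2.8) + (1.6)·(1.2) + (-0.4)·(0.2) + (-4.4)·(1.2) + (0.6)·(0.2)) / 4 = -10.6/4 = -2.65
  S[Y,Y] = ((-2.8)·(-2.8) + (1.2)·(1.2) + (0.2)·(0.2) + (1.2)·(1.2) + (0.2)·(0.2)) / 4 = 10.8/4 = 2.7

S is symmetric (S[j,i] = S[i,j]). Assembling:

S = [[7.3, -2.65],
 [-2.65, 2.7]]
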